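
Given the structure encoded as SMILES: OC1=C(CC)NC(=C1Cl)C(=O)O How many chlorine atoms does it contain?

Scan the SMILES for Cl atoms (remember two-letter symbols like Cl and Br are single atoms).
Chlorine count: 1.

1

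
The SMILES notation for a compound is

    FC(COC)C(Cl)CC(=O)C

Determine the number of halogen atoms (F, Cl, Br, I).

2

Halogen atoms appear at heavy-atom positions 1, 7 (1×Cl, 1×F).
Other groups present: 1 ether, 1 ketone.
Halogen count: 2.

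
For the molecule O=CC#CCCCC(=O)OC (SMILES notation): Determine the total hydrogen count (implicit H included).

10

Walk through each heavy atom and fill implicit hydrogens from standard valence (C 4, N 3, O 2, S 2, halogen 1):
  atom 1: O, bond orders sum to 2 (valence 2) → 0 H
  atom 2: C, bond orders sum to 3 (valence 4) → 1 H
  atom 3: C, bond orders sum to 4 (valence 4) → 0 H
  atom 4: C, bond orders sum to 4 (valence 4) → 0 H
  atom 5: C, bond orders sum to 2 (valence 4) → 2 H
  atom 6: C, bond orders sum to 2 (valence 4) → 2 H
  atom 7: C, bond orders sum to 2 (valence 4) → 2 H
  atom 8: C, bond orders sum to 4 (valence 4) → 0 H
  atom 9: O, bond orders sum to 2 (valence 2) → 0 H
  atom 10: O, bond orders sum to 2 (valence 2) → 0 H
  atom 11: C, bond orders sum to 1 (valence 4) → 3 H
Total hydrogens: 10.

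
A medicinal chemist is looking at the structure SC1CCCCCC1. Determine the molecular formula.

Walk through each heavy atom and fill implicit hydrogens from standard valence (C 4, N 3, O 2, S 2, halogen 1):
  atom 1: S, bond orders sum to 1 (valence 2) → 1 H
  atom 2: C, bond orders sum to 3 (valence 4) → 1 H
  atom 3: C, bond orders sum to 2 (valence 4) → 2 H
  atom 4: C, bond orders sum to 2 (valence 4) → 2 H
  atom 5: C, bond orders sum to 2 (valence 4) → 2 H
  atom 6: C, bond orders sum to 2 (valence 4) → 2 H
  atom 7: C, bond orders sum to 2 (valence 4) → 2 H
  atom 8: C, bond orders sum to 2 (valence 4) → 2 H
Totals → C:7, H:14, S:1.

C7H14S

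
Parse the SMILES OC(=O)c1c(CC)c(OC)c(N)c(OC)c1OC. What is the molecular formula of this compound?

Walk through each heavy atom and fill implicit hydrogens from standard valence (C 4, N 3, O 2, S 2, halogen 1); for lowercase aromatic atoms, an aromatic c carries 1 H when it has two neighbours and 0 H with three, and aromatic n carries 0 H:
  atom 1: O, bond orders sum to 1 (valence 2) → 1 H
  atom 2: C, bond orders sum to 4 (valence 4) → 0 H
  atom 3: O, bond orders sum to 2 (valence 2) → 0 H
  atom 4: aromatic c, 3 neighbours → 0 H
  atom 5: aromatic c, 3 neighbours → 0 H
  atom 6: C, bond orders sum to 2 (valence 4) → 2 H
  atom 7: C, bond orders sum to 1 (valence 4) → 3 H
  atom 8: aromatic c, 3 neighbours → 0 H
  atom 9: O, bond orders sum to 2 (valence 2) → 0 H
  atom 10: C, bond orders sum to 1 (valence 4) → 3 H
  atom 11: aromatic c, 3 neighbours → 0 H
  atom 12: N, bond orders sum to 1 (valence 3) → 2 H
  atom 13: aromatic c, 3 neighbours → 0 H
  atom 14: O, bond orders sum to 2 (valence 2) → 0 H
  atom 15: C, bond orders sum to 1 (valence 4) → 3 H
  atom 16: aromatic c, 3 neighbours → 0 H
  atom 17: O, bond orders sum to 2 (valence 2) → 0 H
  atom 18: C, bond orders sum to 1 (valence 4) → 3 H
Totals → C:12, H:17, N:1, O:5.

C12H17NO5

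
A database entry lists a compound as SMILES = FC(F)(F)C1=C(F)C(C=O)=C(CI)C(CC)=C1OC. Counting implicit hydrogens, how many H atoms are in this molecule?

11

Walk through each heavy atom and fill implicit hydrogens from standard valence (C 4, N 3, O 2, S 2, halogen 1):
  atom 1: F (halogen, monovalent) → 0 H
  atom 2: C, bond orders sum to 4 (valence 4) → 0 H
  atom 3: F (halogen, monovalent) → 0 H
  atom 4: F (halogen, monovalent) → 0 H
  atom 5: C, bond orders sum to 4 (valence 4) → 0 H
  atom 6: C, bond orders sum to 4 (valence 4) → 0 H
  atom 7: F (halogen, monovalent) → 0 H
  atom 8: C, bond orders sum to 4 (valence 4) → 0 H
  atom 9: C, bond orders sum to 3 (valence 4) → 1 H
  atom 10: O, bond orders sum to 2 (valence 2) → 0 H
  atom 11: C, bond orders sum to 4 (valence 4) → 0 H
  atom 12: C, bond orders sum to 2 (valence 4) → 2 H
  atom 13: I (halogen, monovalent) → 0 H
  atom 14: C, bond orders sum to 4 (valence 4) → 0 H
  atom 15: C, bond orders sum to 2 (valence 4) → 2 H
  atom 16: C, bond orders sum to 1 (valence 4) → 3 H
  atom 17: C, bond orders sum to 4 (valence 4) → 0 H
  atom 18: O, bond orders sum to 2 (valence 2) → 0 H
  atom 19: C, bond orders sum to 1 (valence 4) → 3 H
Total hydrogens: 11.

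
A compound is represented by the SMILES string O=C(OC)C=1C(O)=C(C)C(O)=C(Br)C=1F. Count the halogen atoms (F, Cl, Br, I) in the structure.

2

Halogen atoms appear at heavy-atom positions 13, 15 (1×Br, 1×F).
Other groups present: 1 ester, 2 hydroxyl.
Halogen count: 2.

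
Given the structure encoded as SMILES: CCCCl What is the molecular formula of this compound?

C3H7Cl

Walk through each heavy atom and fill implicit hydrogens from standard valence (C 4, N 3, O 2, S 2, halogen 1):
  atom 1: C, bond orders sum to 1 (valence 4) → 3 H
  atom 2: C, bond orders sum to 2 (valence 4) → 2 H
  atom 3: C, bond orders sum to 2 (valence 4) → 2 H
  atom 4: Cl (halogen, monovalent) → 0 H
Totals → C:3, H:7, Cl:1.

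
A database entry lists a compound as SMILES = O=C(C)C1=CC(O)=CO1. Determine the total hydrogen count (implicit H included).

Walk through each heavy atom and fill implicit hydrogens from standard valence (C 4, N 3, O 2, S 2, halogen 1):
  atom 1: O, bond orders sum to 2 (valence 2) → 0 H
  atom 2: C, bond orders sum to 4 (valence 4) → 0 H
  atom 3: C, bond orders sum to 1 (valence 4) → 3 H
  atom 4: C, bond orders sum to 4 (valence 4) → 0 H
  atom 5: C, bond orders sum to 3 (valence 4) → 1 H
  atom 6: C, bond orders sum to 4 (valence 4) → 0 H
  atom 7: O, bond orders sum to 1 (valence 2) → 1 H
  atom 8: C, bond orders sum to 3 (valence 4) → 1 H
  atom 9: O, bond orders sum to 2 (valence 2) → 0 H
Total hydrogens: 6.

6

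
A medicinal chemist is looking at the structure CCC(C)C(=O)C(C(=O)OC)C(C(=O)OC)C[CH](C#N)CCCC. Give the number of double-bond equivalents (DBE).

Degree of unsaturation = (number of rings) + (number of π bonds).
Ring closures in the SMILES: 0.
π bonds: 3 double bonds (each 1 DoU), 1 triple bond (each 2 DoU) → 5 DoU from unsaturation.
Total DoU = 0 + 5 = 5.

5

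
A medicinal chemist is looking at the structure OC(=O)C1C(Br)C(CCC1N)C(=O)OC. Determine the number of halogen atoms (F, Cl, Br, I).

1

Halogen atoms appear at heavy-atom position 6 (1×Br).
Other groups present: 1 carboxylic acid, 1 ester, 1 primary amine.
Halogen count: 1.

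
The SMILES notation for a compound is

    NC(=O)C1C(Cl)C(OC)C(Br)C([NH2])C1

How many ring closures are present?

In SMILES, each pair of matching ring-closure digits denotes one ring-closing bond; the number of such bonds equals the number of independent rings.
Ring-closure bonds here: 1.

1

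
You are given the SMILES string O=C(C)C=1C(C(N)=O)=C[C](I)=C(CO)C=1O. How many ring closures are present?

In SMILES, each pair of matching ring-closure digits denotes one ring-closing bond; the number of such bonds equals the number of independent rings.
Ring-closure bonds here: 1.

1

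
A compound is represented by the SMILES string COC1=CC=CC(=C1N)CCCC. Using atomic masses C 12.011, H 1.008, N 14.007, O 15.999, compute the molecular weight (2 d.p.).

First, the molecular formula is C11H17NO (counting implicit H from valence).
  C: 11 × 12.011 = 132.121
  H: 17 × 1.008 = 17.136
  N: 1 × 14.007 = 14.007
  O: 1 × 15.999 = 15.999
Sum: 11×12.011 + 17×1.008 + 1×14.007 + 1×15.999 = 179.263 → 179.26 g/mol.

179.26 g/mol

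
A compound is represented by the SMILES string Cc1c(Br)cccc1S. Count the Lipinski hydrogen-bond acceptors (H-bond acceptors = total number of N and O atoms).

N atoms: 0; O atoms: 0.
Lipinski HBA = 0 + 0 = 0.

0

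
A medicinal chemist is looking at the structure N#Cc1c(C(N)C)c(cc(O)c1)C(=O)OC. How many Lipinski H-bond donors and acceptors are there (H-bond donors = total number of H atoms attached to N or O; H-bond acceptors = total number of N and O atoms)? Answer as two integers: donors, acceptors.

3, 5

Donors: find every N or O and count the H atoms it carries.
  atom 1 (N): bond orders sum to 3 → 0 H
  atom 6 (N): bond orders sum to 1 → 2 H
  atom 11 (O): bond orders sum to 1 → 1 H
  atom 14 (O): bond orders sum to 2 → 0 H
  atom 15 (O): bond orders sum to 2 → 0 H
Lipinski HBD = 3.
Acceptors: N atoms = 2, O atoms = 3 → HBA = 5.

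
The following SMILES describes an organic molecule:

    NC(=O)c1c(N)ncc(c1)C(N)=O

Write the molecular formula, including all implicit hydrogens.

C7H8N4O2

Walk through each heavy atom and fill implicit hydrogens from standard valence (C 4, N 3, O 2, S 2, halogen 1); for lowercase aromatic atoms, an aromatic c carries 1 H when it has two neighbours and 0 H with three, and aromatic n carries 0 H:
  atom 1: N, bond orders sum to 1 (valence 3) → 2 H
  atom 2: C, bond orders sum to 4 (valence 4) → 0 H
  atom 3: O, bond orders sum to 2 (valence 2) → 0 H
  atom 4: aromatic c, 3 neighbours → 0 H
  atom 5: aromatic c, 3 neighbours → 0 H
  atom 6: N, bond orders sum to 1 (valence 3) → 2 H
  atom 7: aromatic n, 2 neighbours → 0 H
  atom 8: aromatic c, 2 neighbours → 1 H
  atom 9: aromatic c, 3 neighbours → 0 H
  atom 10: aromatic c, 2 neighbours → 1 H
  atom 11: C, bond orders sum to 4 (valence 4) → 0 H
  atom 12: N, bond orders sum to 1 (valence 3) → 2 H
  atom 13: O, bond orders sum to 2 (valence 2) → 0 H
Totals → C:7, H:8, N:4, O:2.
In Hill order: C7H8N4O2.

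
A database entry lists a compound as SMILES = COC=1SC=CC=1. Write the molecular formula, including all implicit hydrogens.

C5H6OS

Walk through each heavy atom and fill implicit hydrogens from standard valence (C 4, N 3, O 2, S 2, halogen 1):
  atom 1: C, bond orders sum to 1 (valence 4) → 3 H
  atom 2: O, bond orders sum to 2 (valence 2) → 0 H
  atom 3: C, bond orders sum to 4 (valence 4) → 0 H
  atom 4: S, bond orders sum to 2 (valence 2) → 0 H
  atom 5: C, bond orders sum to 3 (valence 4) → 1 H
  atom 6: C, bond orders sum to 3 (valence 4) → 1 H
  atom 7: C, bond orders sum to 3 (valence 4) → 1 H
Totals → C:5, H:6, O:1, S:1.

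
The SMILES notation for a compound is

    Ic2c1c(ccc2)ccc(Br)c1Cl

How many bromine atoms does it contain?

1

Scan the SMILES for Br atoms (remember two-letter symbols like Cl and Br are single atoms).
Bromine count: 1.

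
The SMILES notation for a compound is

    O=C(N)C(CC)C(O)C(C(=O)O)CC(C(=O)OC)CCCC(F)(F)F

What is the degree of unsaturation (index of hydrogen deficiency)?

3

Molecular formula: C15H24F3NO6.
DoU = (2C + 2 + N − H − X) / 2, where X is the halogen count and O/S are ignored.
    = (2·15 + 2 + 1 − 24 − 3) / 2 = 6 / 2 = 3.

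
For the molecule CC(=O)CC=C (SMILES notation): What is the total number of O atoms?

Scan the SMILES for O atoms (remember two-letter symbols like Cl and Br are single atoms).
Oxygen count: 1.

1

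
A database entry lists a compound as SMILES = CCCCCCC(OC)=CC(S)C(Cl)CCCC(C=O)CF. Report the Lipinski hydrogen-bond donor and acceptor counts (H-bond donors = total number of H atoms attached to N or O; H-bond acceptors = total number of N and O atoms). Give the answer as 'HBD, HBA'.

Donors: find every N or O and count the H atoms it carries.
  atom 8 (O): bond orders sum to 2 → 0 H
  atom 20 (O): bond orders sum to 2 → 0 H
Lipinski HBD = 0.
Acceptors: N atoms = 0, O atoms = 2 → HBA = 2.

0, 2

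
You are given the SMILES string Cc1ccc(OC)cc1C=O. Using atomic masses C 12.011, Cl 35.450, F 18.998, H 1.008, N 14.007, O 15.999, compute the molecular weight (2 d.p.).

150.18 g/mol

First, the molecular formula is C9H10O2 (counting implicit H from valence).
  C: 9 × 12.011 = 108.099
  H: 10 × 1.008 = 10.080
  O: 2 × 15.999 = 31.998
Sum: 9×12.011 + 10×1.008 + 2×15.999 = 150.177 → 150.18 g/mol.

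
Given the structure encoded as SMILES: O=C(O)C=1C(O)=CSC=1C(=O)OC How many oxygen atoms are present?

Scan the SMILES for O atoms (remember two-letter symbols like Cl and Br are single atoms).
Oxygen count: 5.

5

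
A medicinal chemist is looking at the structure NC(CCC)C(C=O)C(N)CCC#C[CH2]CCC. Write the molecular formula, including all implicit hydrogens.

C15H28N2O

Walk through each heavy atom and fill implicit hydrogens from standard valence (C 4, N 3, O 2, S 2, halogen 1):
  atom 1: N, bond orders sum to 1 (valence 3) → 2 H
  atom 2: C, bond orders sum to 3 (valence 4) → 1 H
  atom 3: C, bond orders sum to 2 (valence 4) → 2 H
  atom 4: C, bond orders sum to 2 (valence 4) → 2 H
  atom 5: C, bond orders sum to 1 (valence 4) → 3 H
  atom 6: C, bond orders sum to 3 (valence 4) → 1 H
  atom 7: C, bond orders sum to 3 (valence 4) → 1 H
  atom 8: O, bond orders sum to 2 (valence 2) → 0 H
  atom 9: C, bond orders sum to 3 (valence 4) → 1 H
  atom 10: N, bond orders sum to 1 (valence 3) → 2 H
  atom 11: C, bond orders sum to 2 (valence 4) → 2 H
  atom 12: C, bond orders sum to 2 (valence 4) → 2 H
  atom 13: C, bond orders sum to 4 (valence 4) → 0 H
  atom 14: C, bond orders sum to 4 (valence 4) → 0 H
  atom 15: C with explicit H count 2
  atom 16: C, bond orders sum to 2 (valence 4) → 2 H
  atom 17: C, bond orders sum to 2 (valence 4) → 2 H
  atom 18: C, bond orders sum to 1 (valence 4) → 3 H
Totals → C:15, H:28, N:2, O:1.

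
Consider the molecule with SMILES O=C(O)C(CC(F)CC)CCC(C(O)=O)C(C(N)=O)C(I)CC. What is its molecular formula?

Walk through each heavy atom and fill implicit hydrogens from standard valence (C 4, N 3, O 2, S 2, halogen 1):
  atom 1: O, bond orders sum to 2 (valence 2) → 0 H
  atom 2: C, bond orders sum to 4 (valence 4) → 0 H
  atom 3: O, bond orders sum to 1 (valence 2) → 1 H
  atom 4: C, bond orders sum to 3 (valence 4) → 1 H
  atom 5: C, bond orders sum to 2 (valence 4) → 2 H
  atom 6: C, bond orders sum to 3 (valence 4) → 1 H
  atom 7: F (halogen, monovalent) → 0 H
  atom 8: C, bond orders sum to 2 (valence 4) → 2 H
  atom 9: C, bond orders sum to 1 (valence 4) → 3 H
  atom 10: C, bond orders sum to 2 (valence 4) → 2 H
  atom 11: C, bond orders sum to 2 (valence 4) → 2 H
  atom 12: C, bond orders sum to 3 (valence 4) → 1 H
  atom 13: C, bond orders sum to 4 (valence 4) → 0 H
  atom 14: O, bond orders sum to 1 (valence 2) → 1 H
  atom 15: O, bond orders sum to 2 (valence 2) → 0 H
  atom 16: C, bond orders sum to 3 (valence 4) → 1 H
  atom 17: C, bond orders sum to 4 (valence 4) → 0 H
  atom 18: N, bond orders sum to 1 (valence 3) → 2 H
  atom 19: O, bond orders sum to 2 (valence 2) → 0 H
  atom 20: C, bond orders sum to 3 (valence 4) → 1 H
  atom 21: I (halogen, monovalent) → 0 H
  atom 22: C, bond orders sum to 2 (valence 4) → 2 H
  atom 23: C, bond orders sum to 1 (valence 4) → 3 H
Totals → C:15, H:25, F:1, I:1, N:1, O:5.

C15H25FINO5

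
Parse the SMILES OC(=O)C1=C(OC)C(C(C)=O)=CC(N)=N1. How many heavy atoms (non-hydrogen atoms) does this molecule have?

15

Every atom symbol written in the SMILES (organic subset) is one heavy atom; implicit H are not written.
Heavy atoms by element → C:9, N:2, O:4.
Total: 15.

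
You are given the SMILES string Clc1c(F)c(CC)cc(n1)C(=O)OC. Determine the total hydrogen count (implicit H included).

9

Walk through each heavy atom and fill implicit hydrogens from standard valence (C 4, N 3, O 2, S 2, halogen 1); for lowercase aromatic atoms, an aromatic c carries 1 H when it has two neighbours and 0 H with three, and aromatic n carries 0 H:
  atom 1: Cl (halogen, monovalent) → 0 H
  atom 2: aromatic c, 3 neighbours → 0 H
  atom 3: aromatic c, 3 neighbours → 0 H
  atom 4: F (halogen, monovalent) → 0 H
  atom 5: aromatic c, 3 neighbours → 0 H
  atom 6: C, bond orders sum to 2 (valence 4) → 2 H
  atom 7: C, bond orders sum to 1 (valence 4) → 3 H
  atom 8: aromatic c, 2 neighbours → 1 H
  atom 9: aromatic c, 3 neighbours → 0 H
  atom 10: aromatic n, 2 neighbours → 0 H
  atom 11: C, bond orders sum to 4 (valence 4) → 0 H
  atom 12: O, bond orders sum to 2 (valence 2) → 0 H
  atom 13: O, bond orders sum to 2 (valence 2) → 0 H
  atom 14: C, bond orders sum to 1 (valence 4) → 3 H
Total hydrogens: 9.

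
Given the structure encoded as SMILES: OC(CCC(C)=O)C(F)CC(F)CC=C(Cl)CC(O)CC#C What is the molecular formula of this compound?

Walk through each heavy atom and fill implicit hydrogens from standard valence (C 4, N 3, O 2, S 2, halogen 1):
  atom 1: O, bond orders sum to 1 (valence 2) → 1 H
  atom 2: C, bond orders sum to 3 (valence 4) → 1 H
  atom 3: C, bond orders sum to 2 (valence 4) → 2 H
  atom 4: C, bond orders sum to 2 (valence 4) → 2 H
  atom 5: C, bond orders sum to 4 (valence 4) → 0 H
  atom 6: C, bond orders sum to 1 (valence 4) → 3 H
  atom 7: O, bond orders sum to 2 (valence 2) → 0 H
  atom 8: C, bond orders sum to 3 (valence 4) → 1 H
  atom 9: F (halogen, monovalent) → 0 H
  atom 10: C, bond orders sum to 2 (valence 4) → 2 H
  atom 11: C, bond orders sum to 3 (valence 4) → 1 H
  atom 12: F (halogen, monovalent) → 0 H
  atom 13: C, bond orders sum to 2 (valence 4) → 2 H
  atom 14: C, bond orders sum to 3 (valence 4) → 1 H
  atom 15: C, bond orders sum to 4 (valence 4) → 0 H
  atom 16: Cl (halogen, monovalent) → 0 H
  atom 17: C, bond orders sum to 2 (valence 4) → 2 H
  atom 18: C, bond orders sum to 3 (valence 4) → 1 H
  atom 19: O, bond orders sum to 1 (valence 2) → 1 H
  atom 20: C, bond orders sum to 2 (valence 4) → 2 H
  atom 21: C, bond orders sum to 4 (valence 4) → 0 H
  atom 22: C, bond orders sum to 3 (valence 4) → 1 H
Totals → C:16, H:23, Cl:1, F:2, O:3.

C16H23ClF2O3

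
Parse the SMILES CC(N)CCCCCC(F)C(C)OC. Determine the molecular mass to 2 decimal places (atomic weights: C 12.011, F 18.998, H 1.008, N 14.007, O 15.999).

205.32 g/mol

First, the molecular formula is C11H24FNO (counting implicit H from valence).
  C: 11 × 12.011 = 132.121
  F: 1 × 18.998 = 18.998
  H: 24 × 1.008 = 24.192
  N: 1 × 14.007 = 14.007
  O: 1 × 15.999 = 15.999
Sum: 11×12.011 + 1×18.998 + 24×1.008 + 1×14.007 + 1×15.999 = 205.317 → 205.32 g/mol.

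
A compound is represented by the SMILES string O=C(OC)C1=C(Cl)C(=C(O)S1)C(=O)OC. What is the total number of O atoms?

Scan the SMILES for O atoms (remember two-letter symbols like Cl and Br are single atoms).
Oxygen count: 5.

5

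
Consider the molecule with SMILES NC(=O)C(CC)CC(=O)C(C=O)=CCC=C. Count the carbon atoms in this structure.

12

Count every carbon token in the SMILES (each C, including those in ring-closure positions and inside branches).
Carbon count: 12.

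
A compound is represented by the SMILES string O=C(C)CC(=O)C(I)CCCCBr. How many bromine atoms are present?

1

Scan the SMILES for Br atoms (remember two-letter symbols like Cl and Br are single atoms).
Bromine count: 1.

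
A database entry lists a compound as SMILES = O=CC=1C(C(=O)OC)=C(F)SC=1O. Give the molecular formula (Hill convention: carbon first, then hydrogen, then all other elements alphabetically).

Walk through each heavy atom and fill implicit hydrogens from standard valence (C 4, N 3, O 2, S 2, halogen 1):
  atom 1: O, bond orders sum to 2 (valence 2) → 0 H
  atom 2: C, bond orders sum to 3 (valence 4) → 1 H
  atom 3: C, bond orders sum to 4 (valence 4) → 0 H
  atom 4: C, bond orders sum to 4 (valence 4) → 0 H
  atom 5: C, bond orders sum to 4 (valence 4) → 0 H
  atom 6: O, bond orders sum to 2 (valence 2) → 0 H
  atom 7: O, bond orders sum to 2 (valence 2) → 0 H
  atom 8: C, bond orders sum to 1 (valence 4) → 3 H
  atom 9: C, bond orders sum to 4 (valence 4) → 0 H
  atom 10: F (halogen, monovalent) → 0 H
  atom 11: S, bond orders sum to 2 (valence 2) → 0 H
  atom 12: C, bond orders sum to 4 (valence 4) → 0 H
  atom 13: O, bond orders sum to 1 (valence 2) → 1 H
Totals → C:7, H:5, F:1, O:4, S:1.
In Hill order: C7H5FO4S.

C7H5FO4S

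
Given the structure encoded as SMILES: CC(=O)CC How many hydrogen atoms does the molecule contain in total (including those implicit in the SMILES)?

Walk through each heavy atom and fill implicit hydrogens from standard valence (C 4, N 3, O 2, S 2, halogen 1):
  atom 1: C, bond orders sum to 1 (valence 4) → 3 H
  atom 2: C, bond orders sum to 4 (valence 4) → 0 H
  atom 3: O, bond orders sum to 2 (valence 2) → 0 H
  atom 4: C, bond orders sum to 2 (valence 4) → 2 H
  atom 5: C, bond orders sum to 1 (valence 4) → 3 H
Total hydrogens: 8.

8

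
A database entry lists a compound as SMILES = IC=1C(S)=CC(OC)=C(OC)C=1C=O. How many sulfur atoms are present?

Scan the SMILES for S atoms (remember two-letter symbols like Cl and Br are single atoms).
Sulfur count: 1.

1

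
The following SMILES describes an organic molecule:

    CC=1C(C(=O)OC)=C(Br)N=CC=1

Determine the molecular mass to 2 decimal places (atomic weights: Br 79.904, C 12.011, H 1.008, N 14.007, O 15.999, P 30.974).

First, the molecular formula is C8H8BrNO2 (counting implicit H from valence).
  Br: 1 × 79.904 = 79.904
  C: 8 × 12.011 = 96.088
  H: 8 × 1.008 = 8.064
  N: 1 × 14.007 = 14.007
  O: 2 × 15.999 = 31.998
Sum: 1×79.904 + 8×12.011 + 8×1.008 + 1×14.007 + 2×15.999 = 230.061 → 230.06 g/mol.

230.06 g/mol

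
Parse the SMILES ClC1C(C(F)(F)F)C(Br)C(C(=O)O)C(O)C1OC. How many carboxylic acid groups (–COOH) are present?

1

The carboxylic acid motif appears at heavy-atom position 11 in the SMILES.
Other groups present: 1 ether, 1 hydroxyl.
Carboxylic acid count: 1.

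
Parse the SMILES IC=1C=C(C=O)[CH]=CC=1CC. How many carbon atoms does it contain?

9

Count every carbon token in the SMILES (each C, including those in ring-closure positions and inside branches).
Carbon count: 9.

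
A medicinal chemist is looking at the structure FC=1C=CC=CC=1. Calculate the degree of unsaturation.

4

Degree of unsaturation = (number of rings) + (number of π bonds).
Ring closures in the SMILES: 1.
π bonds: 3 double bonds (each 1 DoU) → 3 DoU from unsaturation.
Total DoU = 1 + 3 = 4.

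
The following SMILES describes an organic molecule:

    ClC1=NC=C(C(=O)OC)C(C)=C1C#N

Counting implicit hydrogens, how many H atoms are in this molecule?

Walk through each heavy atom and fill implicit hydrogens from standard valence (C 4, N 3, O 2, S 2, halogen 1):
  atom 1: Cl (halogen, monovalent) → 0 H
  atom 2: C, bond orders sum to 4 (valence 4) → 0 H
  atom 3: N, bond orders sum to 3 (valence 3) → 0 H
  atom 4: C, bond orders sum to 3 (valence 4) → 1 H
  atom 5: C, bond orders sum to 4 (valence 4) → 0 H
  atom 6: C, bond orders sum to 4 (valence 4) → 0 H
  atom 7: O, bond orders sum to 2 (valence 2) → 0 H
  atom 8: O, bond orders sum to 2 (valence 2) → 0 H
  atom 9: C, bond orders sum to 1 (valence 4) → 3 H
  atom 10: C, bond orders sum to 4 (valence 4) → 0 H
  atom 11: C, bond orders sum to 1 (valence 4) → 3 H
  atom 12: C, bond orders sum to 4 (valence 4) → 0 H
  atom 13: C, bond orders sum to 4 (valence 4) → 0 H
  atom 14: N, bond orders sum to 3 (valence 3) → 0 H
Total hydrogens: 7.

7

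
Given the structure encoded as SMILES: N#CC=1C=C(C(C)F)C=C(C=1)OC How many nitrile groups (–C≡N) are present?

1

The nitrile motif appears at heavy-atom position 2 in the SMILES.
Other groups present: 1 ether.
Nitrile count: 1.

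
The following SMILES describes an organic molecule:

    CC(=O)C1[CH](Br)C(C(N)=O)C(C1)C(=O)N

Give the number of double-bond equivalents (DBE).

Molecular formula: C9H13BrN2O3.
DoU = (2C + 2 + N − H − X) / 2, where X is the halogen count and O/S are ignored.
    = (2·9 + 2 + 2 − 13 − 1) / 2 = 8 / 2 = 4.

4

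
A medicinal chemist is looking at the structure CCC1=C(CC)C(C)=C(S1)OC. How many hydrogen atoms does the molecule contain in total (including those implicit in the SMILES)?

16

Walk through each heavy atom and fill implicit hydrogens from standard valence (C 4, N 3, O 2, S 2, halogen 1):
  atom 1: C, bond orders sum to 1 (valence 4) → 3 H
  atom 2: C, bond orders sum to 2 (valence 4) → 2 H
  atom 3: C, bond orders sum to 4 (valence 4) → 0 H
  atom 4: C, bond orders sum to 4 (valence 4) → 0 H
  atom 5: C, bond orders sum to 2 (valence 4) → 2 H
  atom 6: C, bond orders sum to 1 (valence 4) → 3 H
  atom 7: C, bond orders sum to 4 (valence 4) → 0 H
  atom 8: C, bond orders sum to 1 (valence 4) → 3 H
  atom 9: C, bond orders sum to 4 (valence 4) → 0 H
  atom 10: S, bond orders sum to 2 (valence 2) → 0 H
  atom 11: O, bond orders sum to 2 (valence 2) → 0 H
  atom 12: C, bond orders sum to 1 (valence 4) → 3 H
Total hydrogens: 16.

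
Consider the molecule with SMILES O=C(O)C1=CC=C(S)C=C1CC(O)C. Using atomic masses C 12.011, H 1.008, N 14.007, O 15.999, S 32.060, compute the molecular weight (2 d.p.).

212.26 g/mol

First, the molecular formula is C10H12O3S (counting implicit H from valence).
  C: 10 × 12.011 = 120.110
  H: 12 × 1.008 = 12.096
  O: 3 × 15.999 = 47.997
  S: 1 × 32.060 = 32.060
Sum: 10×12.011 + 12×1.008 + 3×15.999 + 1×32.060 = 212.263 → 212.26 g/mol.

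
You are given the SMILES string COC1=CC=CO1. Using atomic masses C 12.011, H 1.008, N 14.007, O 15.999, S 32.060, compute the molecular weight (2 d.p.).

First, the molecular formula is C5H6O2 (counting implicit H from valence).
  C: 5 × 12.011 = 60.055
  H: 6 × 1.008 = 6.048
  O: 2 × 15.999 = 31.998
Sum: 5×12.011 + 6×1.008 + 2×15.999 = 98.101 → 98.10 g/mol.

98.10 g/mol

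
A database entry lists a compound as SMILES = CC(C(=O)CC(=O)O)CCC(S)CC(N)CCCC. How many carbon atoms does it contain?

14

Count every carbon token in the SMILES (each C, including those in ring-closure positions and inside branches).
Carbon count: 14.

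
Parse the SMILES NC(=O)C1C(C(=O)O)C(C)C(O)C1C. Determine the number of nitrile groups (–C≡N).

0

Scan the SMILES for the nitrile motif — none present.
Groups that are present: 1 amide, 1 carboxylic acid, 1 hydroxyl.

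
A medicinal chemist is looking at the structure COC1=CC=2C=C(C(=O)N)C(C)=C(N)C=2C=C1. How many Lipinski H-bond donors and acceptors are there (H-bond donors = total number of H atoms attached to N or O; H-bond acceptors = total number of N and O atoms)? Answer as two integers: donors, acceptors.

4, 4

Donors: find every N or O and count the H atoms it carries.
  atom 2 (O): bond orders sum to 2 → 0 H
  atom 9 (O): bond orders sum to 2 → 0 H
  atom 10 (N): bond orders sum to 1 → 2 H
  atom 14 (N): bond orders sum to 1 → 2 H
Lipinski HBD = 4.
Acceptors: N atoms = 2, O atoms = 2 → HBA = 4.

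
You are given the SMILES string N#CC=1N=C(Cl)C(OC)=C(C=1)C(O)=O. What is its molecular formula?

C8H5ClN2O3

Walk through each heavy atom and fill implicit hydrogens from standard valence (C 4, N 3, O 2, S 2, halogen 1):
  atom 1: N, bond orders sum to 3 (valence 3) → 0 H
  atom 2: C, bond orders sum to 4 (valence 4) → 0 H
  atom 3: C, bond orders sum to 4 (valence 4) → 0 H
  atom 4: N, bond orders sum to 3 (valence 3) → 0 H
  atom 5: C, bond orders sum to 4 (valence 4) → 0 H
  atom 6: Cl (halogen, monovalent) → 0 H
  atom 7: C, bond orders sum to 4 (valence 4) → 0 H
  atom 8: O, bond orders sum to 2 (valence 2) → 0 H
  atom 9: C, bond orders sum to 1 (valence 4) → 3 H
  atom 10: C, bond orders sum to 4 (valence 4) → 0 H
  atom 11: C, bond orders sum to 3 (valence 4) → 1 H
  atom 12: C, bond orders sum to 4 (valence 4) → 0 H
  atom 13: O, bond orders sum to 1 (valence 2) → 1 H
  atom 14: O, bond orders sum to 2 (valence 2) → 0 H
Totals → C:8, H:5, Cl:1, N:2, O:3.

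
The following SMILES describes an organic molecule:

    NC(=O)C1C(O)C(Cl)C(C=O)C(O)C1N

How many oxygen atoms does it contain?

Scan the SMILES for O atoms (remember two-letter symbols like Cl and Br are single atoms).
Oxygen count: 4.

4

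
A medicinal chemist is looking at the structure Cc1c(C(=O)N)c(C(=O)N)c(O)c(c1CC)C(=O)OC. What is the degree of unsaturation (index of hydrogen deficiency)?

Molecular formula: C13H16N2O5.
DoU = (2C + 2 + N − H − X) / 2, where X is the halogen count and O/S are ignored.
    = (2·13 + 2 + 2 − 16 − 0) / 2 = 14 / 2 = 7.

7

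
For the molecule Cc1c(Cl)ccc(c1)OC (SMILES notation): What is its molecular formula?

C8H9ClO

Walk through each heavy atom and fill implicit hydrogens from standard valence (C 4, N 3, O 2, S 2, halogen 1); for lowercase aromatic atoms, an aromatic c carries 1 H when it has two neighbours and 0 H with three, and aromatic n carries 0 H:
  atom 1: C, bond orders sum to 1 (valence 4) → 3 H
  atom 2: aromatic c, 3 neighbours → 0 H
  atom 3: aromatic c, 3 neighbours → 0 H
  atom 4: Cl (halogen, monovalent) → 0 H
  atom 5: aromatic c, 2 neighbours → 1 H
  atom 6: aromatic c, 2 neighbours → 1 H
  atom 7: aromatic c, 3 neighbours → 0 H
  atom 8: aromatic c, 2 neighbours → 1 H
  atom 9: O, bond orders sum to 2 (valence 2) → 0 H
  atom 10: C, bond orders sum to 1 (valence 4) → 3 H
Totals → C:8, H:9, Cl:1, O:1.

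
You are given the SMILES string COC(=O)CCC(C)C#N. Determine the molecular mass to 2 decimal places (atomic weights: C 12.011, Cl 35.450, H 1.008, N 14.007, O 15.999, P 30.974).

141.17 g/mol

First, the molecular formula is C7H11NO2 (counting implicit H from valence).
  C: 7 × 12.011 = 84.077
  H: 11 × 1.008 = 11.088
  N: 1 × 14.007 = 14.007
  O: 2 × 15.999 = 31.998
Sum: 7×12.011 + 11×1.008 + 1×14.007 + 2×15.999 = 141.170 → 141.17 g/mol.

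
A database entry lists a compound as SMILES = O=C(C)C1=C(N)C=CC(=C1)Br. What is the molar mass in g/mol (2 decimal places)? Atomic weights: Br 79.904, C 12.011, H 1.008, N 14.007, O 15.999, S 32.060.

214.06 g/mol

First, the molecular formula is C8H8BrNO (counting implicit H from valence).
  Br: 1 × 79.904 = 79.904
  C: 8 × 12.011 = 96.088
  H: 8 × 1.008 = 8.064
  N: 1 × 14.007 = 14.007
  O: 1 × 15.999 = 15.999
Sum: 1×79.904 + 8×12.011 + 8×1.008 + 1×14.007 + 1×15.999 = 214.062 → 214.06 g/mol.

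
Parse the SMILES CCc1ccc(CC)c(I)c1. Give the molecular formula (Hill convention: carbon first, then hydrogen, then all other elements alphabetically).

Walk through each heavy atom and fill implicit hydrogens from standard valence (C 4, N 3, O 2, S 2, halogen 1); for lowercase aromatic atoms, an aromatic c carries 1 H when it has two neighbours and 0 H with three, and aromatic n carries 0 H:
  atom 1: C, bond orders sum to 1 (valence 4) → 3 H
  atom 2: C, bond orders sum to 2 (valence 4) → 2 H
  atom 3: aromatic c, 3 neighbours → 0 H
  atom 4: aromatic c, 2 neighbours → 1 H
  atom 5: aromatic c, 2 neighbours → 1 H
  atom 6: aromatic c, 3 neighbours → 0 H
  atom 7: C, bond orders sum to 2 (valence 4) → 2 H
  atom 8: C, bond orders sum to 1 (valence 4) → 3 H
  atom 9: aromatic c, 3 neighbours → 0 H
  atom 10: I (halogen, monovalent) → 0 H
  atom 11: aromatic c, 2 neighbours → 1 H
Totals → C:10, H:13, I:1.

C10H13I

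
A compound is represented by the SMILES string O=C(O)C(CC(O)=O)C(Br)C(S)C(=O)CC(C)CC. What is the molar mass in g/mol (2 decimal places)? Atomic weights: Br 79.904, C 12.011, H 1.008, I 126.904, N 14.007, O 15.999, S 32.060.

First, the molecular formula is C12H19BrO5S (counting implicit H from valence).
  Br: 1 × 79.904 = 79.904
  C: 12 × 12.011 = 144.132
  H: 19 × 1.008 = 19.152
  O: 5 × 15.999 = 79.995
  S: 1 × 32.060 = 32.060
Sum: 1×79.904 + 12×12.011 + 19×1.008 + 5×15.999 + 1×32.060 = 355.243 → 355.24 g/mol.

355.24 g/mol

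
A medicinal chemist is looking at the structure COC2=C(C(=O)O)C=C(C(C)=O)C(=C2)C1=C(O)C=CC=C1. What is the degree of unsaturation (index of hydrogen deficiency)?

10

Molecular formula: C16H14O5.
DoU = (2C + 2 + N − H − X) / 2, where X is the halogen count and O/S are ignored.
    = (2·16 + 2 + 0 − 14 − 0) / 2 = 20 / 2 = 10.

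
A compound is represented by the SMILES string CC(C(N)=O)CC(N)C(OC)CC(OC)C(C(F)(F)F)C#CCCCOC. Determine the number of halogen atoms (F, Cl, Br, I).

Halogen atoms appear at heavy-atom positions 18, 19, 20 (3×F).
Other groups present: 1 alkyne, 1 amide, 3 ether, 1 primary amine.
Halogen count: 3.

3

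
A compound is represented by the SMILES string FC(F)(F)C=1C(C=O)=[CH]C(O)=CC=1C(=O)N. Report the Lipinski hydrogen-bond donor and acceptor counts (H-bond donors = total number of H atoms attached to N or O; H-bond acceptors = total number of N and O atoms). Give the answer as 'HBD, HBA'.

Donors: find every N or O and count the H atoms it carries.
  atom 8 (O): bond orders sum to 2 → 0 H
  atom 11 (O): bond orders sum to 1 → 1 H
  atom 15 (O): bond orders sum to 2 → 0 H
  atom 16 (N): bond orders sum to 1 → 2 H
Lipinski HBD = 3.
Acceptors: N atoms = 1, O atoms = 3 → HBA = 4.

3, 4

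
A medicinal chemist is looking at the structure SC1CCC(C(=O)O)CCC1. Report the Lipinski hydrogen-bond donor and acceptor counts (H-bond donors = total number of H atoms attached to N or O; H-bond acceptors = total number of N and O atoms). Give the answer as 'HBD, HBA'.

Donors: find every N or O and count the H atoms it carries.
  atom 7 (O): bond orders sum to 2 → 0 H
  atom 8 (O): bond orders sum to 1 → 1 H
Lipinski HBD = 1.
Acceptors: N atoms = 0, O atoms = 2 → HBA = 2.

1, 2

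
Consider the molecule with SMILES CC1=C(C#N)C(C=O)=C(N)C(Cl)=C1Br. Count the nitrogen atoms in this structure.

2

Scan the SMILES for N atoms (remember two-letter symbols like Cl and Br are single atoms).
Nitrogen count: 2.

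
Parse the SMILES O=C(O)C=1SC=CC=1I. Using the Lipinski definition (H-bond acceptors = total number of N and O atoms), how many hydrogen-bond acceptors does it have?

2

N atoms: 0; O atoms: 2.
Lipinski HBA = 0 + 2 = 2.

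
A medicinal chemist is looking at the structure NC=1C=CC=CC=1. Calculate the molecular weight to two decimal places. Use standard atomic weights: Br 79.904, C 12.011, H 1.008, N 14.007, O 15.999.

93.13 g/mol

First, the molecular formula is C6H7N (counting implicit H from valence).
  C: 6 × 12.011 = 72.066
  H: 7 × 1.008 = 7.056
  N: 1 × 14.007 = 14.007
Sum: 6×12.011 + 7×1.008 + 1×14.007 = 93.129 → 93.13 g/mol.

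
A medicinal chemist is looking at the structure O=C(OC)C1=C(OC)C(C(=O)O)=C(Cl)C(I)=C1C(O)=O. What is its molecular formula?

Walk through each heavy atom and fill implicit hydrogens from standard valence (C 4, N 3, O 2, S 2, halogen 1):
  atom 1: O, bond orders sum to 2 (valence 2) → 0 H
  atom 2: C, bond orders sum to 4 (valence 4) → 0 H
  atom 3: O, bond orders sum to 2 (valence 2) → 0 H
  atom 4: C, bond orders sum to 1 (valence 4) → 3 H
  atom 5: C, bond orders sum to 4 (valence 4) → 0 H
  atom 6: C, bond orders sum to 4 (valence 4) → 0 H
  atom 7: O, bond orders sum to 2 (valence 2) → 0 H
  atom 8: C, bond orders sum to 1 (valence 4) → 3 H
  atom 9: C, bond orders sum to 4 (valence 4) → 0 H
  atom 10: C, bond orders sum to 4 (valence 4) → 0 H
  atom 11: O, bond orders sum to 2 (valence 2) → 0 H
  atom 12: O, bond orders sum to 1 (valence 2) → 1 H
  atom 13: C, bond orders sum to 4 (valence 4) → 0 H
  atom 14: Cl (halogen, monovalent) → 0 H
  atom 15: C, bond orders sum to 4 (valence 4) → 0 H
  atom 16: I (halogen, monovalent) → 0 H
  atom 17: C, bond orders sum to 4 (valence 4) → 0 H
  atom 18: C, bond orders sum to 4 (valence 4) → 0 H
  atom 19: O, bond orders sum to 1 (valence 2) → 1 H
  atom 20: O, bond orders sum to 2 (valence 2) → 0 H
Totals → C:11, H:8, Cl:1, I:1, O:7.

C11H8ClIO7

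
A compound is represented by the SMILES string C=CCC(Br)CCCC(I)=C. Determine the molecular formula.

C9H14BrI

Walk through each heavy atom and fill implicit hydrogens from standard valence (C 4, N 3, O 2, S 2, halogen 1):
  atom 1: C, bond orders sum to 2 (valence 4) → 2 H
  atom 2: C, bond orders sum to 3 (valence 4) → 1 H
  atom 3: C, bond orders sum to 2 (valence 4) → 2 H
  atom 4: C, bond orders sum to 3 (valence 4) → 1 H
  atom 5: Br (halogen, monovalent) → 0 H
  atom 6: C, bond orders sum to 2 (valence 4) → 2 H
  atom 7: C, bond orders sum to 2 (valence 4) → 2 H
  atom 8: C, bond orders sum to 2 (valence 4) → 2 H
  atom 9: C, bond orders sum to 4 (valence 4) → 0 H
  atom 10: I (halogen, monovalent) → 0 H
  atom 11: C, bond orders sum to 2 (valence 4) → 2 H
Totals → C:9, H:14, Br:1, I:1.
In Hill order: C9H14BrI.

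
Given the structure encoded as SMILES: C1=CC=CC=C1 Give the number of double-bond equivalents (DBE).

4

Molecular formula: C6H6.
DoU = (2C + 2 + N − H − X) / 2, where X is the halogen count and O/S are ignored.
    = (2·6 + 2 + 0 − 6 − 0) / 2 = 8 / 2 = 4.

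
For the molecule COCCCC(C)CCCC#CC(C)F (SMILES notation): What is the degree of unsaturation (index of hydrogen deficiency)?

Degree of unsaturation = (number of rings) + (number of π bonds).
Ring closures in the SMILES: 0.
π bonds: 1 triple bond (each 2 DoU) → 2 DoU from unsaturation.
Total DoU = 0 + 2 = 2.

2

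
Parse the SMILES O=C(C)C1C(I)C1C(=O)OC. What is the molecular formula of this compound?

C7H9IO3

Walk through each heavy atom and fill implicit hydrogens from standard valence (C 4, N 3, O 2, S 2, halogen 1):
  atom 1: O, bond orders sum to 2 (valence 2) → 0 H
  atom 2: C, bond orders sum to 4 (valence 4) → 0 H
  atom 3: C, bond orders sum to 1 (valence 4) → 3 H
  atom 4: C, bond orders sum to 3 (valence 4) → 1 H
  atom 5: C, bond orders sum to 3 (valence 4) → 1 H
  atom 6: I (halogen, monovalent) → 0 H
  atom 7: C, bond orders sum to 3 (valence 4) → 1 H
  atom 8: C, bond orders sum to 4 (valence 4) → 0 H
  atom 9: O, bond orders sum to 2 (valence 2) → 0 H
  atom 10: O, bond orders sum to 2 (valence 2) → 0 H
  atom 11: C, bond orders sum to 1 (valence 4) → 3 H
Totals → C:7, H:9, I:1, O:3.
In Hill order: C7H9IO3.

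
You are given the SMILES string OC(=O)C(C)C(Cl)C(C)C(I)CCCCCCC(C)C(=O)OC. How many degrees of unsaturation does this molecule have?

Molecular formula: C17H30ClIO4.
DoU = (2C + 2 + N − H − X) / 2, where X is the halogen count and O/S are ignored.
    = (2·17 + 2 + 0 − 30 − 2) / 2 = 4 / 2 = 2.

2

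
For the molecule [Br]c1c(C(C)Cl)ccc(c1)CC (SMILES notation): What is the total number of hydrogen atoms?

12

Walk through each heavy atom and fill implicit hydrogens from standard valence (C 4, N 3, O 2, S 2, halogen 1); for lowercase aromatic atoms, an aromatic c carries 1 H when it has two neighbours and 0 H with three, and aromatic n carries 0 H:
  atom 1: Br with explicit H count 0
  atom 2: aromatic c, 3 neighbours → 0 H
  atom 3: aromatic c, 3 neighbours → 0 H
  atom 4: C, bond orders sum to 3 (valence 4) → 1 H
  atom 5: C, bond orders sum to 1 (valence 4) → 3 H
  atom 6: Cl (halogen, monovalent) → 0 H
  atom 7: aromatic c, 2 neighbours → 1 H
  atom 8: aromatic c, 2 neighbours → 1 H
  atom 9: aromatic c, 3 neighbours → 0 H
  atom 10: aromatic c, 2 neighbours → 1 H
  atom 11: C, bond orders sum to 2 (valence 4) → 2 H
  atom 12: C, bond orders sum to 1 (valence 4) → 3 H
Total hydrogens: 12.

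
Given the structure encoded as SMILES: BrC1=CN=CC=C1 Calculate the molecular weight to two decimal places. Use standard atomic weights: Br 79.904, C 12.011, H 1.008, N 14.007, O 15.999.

158.00 g/mol

First, the molecular formula is C5H4BrN (counting implicit H from valence).
  Br: 1 × 79.904 = 79.904
  C: 5 × 12.011 = 60.055
  H: 4 × 1.008 = 4.032
  N: 1 × 14.007 = 14.007
Sum: 1×79.904 + 5×12.011 + 4×1.008 + 1×14.007 = 157.998 → 158.00 g/mol.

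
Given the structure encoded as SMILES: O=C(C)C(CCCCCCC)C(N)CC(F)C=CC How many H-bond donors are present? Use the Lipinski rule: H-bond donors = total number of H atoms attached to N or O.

Donors: find every N or O and count the H atoms it carries.
  atom 1 (O): bond orders sum to 2 → 0 H
  atom 13 (N): bond orders sum to 1 → 2 H
Lipinski HBD = 2.

2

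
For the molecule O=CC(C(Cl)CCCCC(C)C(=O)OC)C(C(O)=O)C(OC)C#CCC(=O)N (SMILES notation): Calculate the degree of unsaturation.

6

Molecular formula: C19H28ClNO7.
DoU = (2C + 2 + N − H − X) / 2, where X is the halogen count and O/S are ignored.
    = (2·19 + 2 + 1 − 28 − 1) / 2 = 12 / 2 = 6.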